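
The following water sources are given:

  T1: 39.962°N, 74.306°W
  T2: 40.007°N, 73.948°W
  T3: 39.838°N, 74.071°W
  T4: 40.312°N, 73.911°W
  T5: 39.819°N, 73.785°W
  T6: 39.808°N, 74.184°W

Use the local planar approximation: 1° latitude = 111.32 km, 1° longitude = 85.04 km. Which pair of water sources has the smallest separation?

Pairwise distances:
T1–T2: 30.854 km
T1–T3: 24.288 km
T1–T4: 51.443 km
T1–T5: 47.079 km
T1–T6: 20.038 km
T2–T3: 21.525 km
T2–T4: 34.098 km
T2–T5: 25.102 km
T2–T6: 29.892 km
T3–T4: 54.492 km
T3–T5: 24.413 km
T3–T6: 10.173 km
T4–T5: 55.917 km
T4–T6: 60.719 km
T5–T6: 33.953 km
Closest pair: T3–T6 at 10.173 km.

T3 and T6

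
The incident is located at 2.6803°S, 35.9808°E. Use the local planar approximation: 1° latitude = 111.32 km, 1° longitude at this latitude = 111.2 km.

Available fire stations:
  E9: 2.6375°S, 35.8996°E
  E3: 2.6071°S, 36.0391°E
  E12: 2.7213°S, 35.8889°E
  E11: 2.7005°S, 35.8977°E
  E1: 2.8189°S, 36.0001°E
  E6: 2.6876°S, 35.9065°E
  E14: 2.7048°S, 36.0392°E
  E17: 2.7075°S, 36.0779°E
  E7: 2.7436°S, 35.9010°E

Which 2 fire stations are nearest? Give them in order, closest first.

E14, E6

Distances from 2.6803°S, 35.9808°E:
E9: 10.2094 km
E3: 10.4129 km
E12: 11.1922 km
E11: 9.5104 km
E1: 15.5775 km
E6: 8.3020 km
E14: 7.0435 km
E17: 11.2140 km
E7: 11.3313 km
Sorted: E14 (7.0435 km) < E6 (8.3020 km) < E11 (9.5104 km) < E9 (10.2094 km) < …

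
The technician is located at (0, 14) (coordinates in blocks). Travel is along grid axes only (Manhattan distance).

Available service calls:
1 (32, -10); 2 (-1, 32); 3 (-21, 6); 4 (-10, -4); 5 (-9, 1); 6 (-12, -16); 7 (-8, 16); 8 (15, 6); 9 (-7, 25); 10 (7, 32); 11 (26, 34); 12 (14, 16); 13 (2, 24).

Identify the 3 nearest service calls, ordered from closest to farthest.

Distances from (0, 14):
1: |32| + |-24| = 32 + 24 = 56 blocks
2: |-1| + |18| = 1 + 18 = 19 blocks
3: |-21| + |-8| = 21 + 8 = 29 blocks
4: |-10| + |-18| = 10 + 18 = 28 blocks
5: |-9| + |-13| = 9 + 13 = 22 blocks
6: |-12| + |-30| = 12 + 30 = 42 blocks
7: |-8| + |2| = 8 + 2 = 10 blocks
8: |15| + |-8| = 15 + 8 = 23 blocks
9: |-7| + |11| = 7 + 11 = 18 blocks
10: |7| + |18| = 7 + 18 = 25 blocks
11: |26| + |20| = 26 + 20 = 46 blocks
12: |14| + |2| = 14 + 2 = 16 blocks
13: |2| + |10| = 2 + 10 = 12 blocks
Sorted: 7 (10 blocks) < 13 (12 blocks) < 12 (16 blocks) < 9 (18 blocks) < 2 (19 blocks) < …

7, 13, 12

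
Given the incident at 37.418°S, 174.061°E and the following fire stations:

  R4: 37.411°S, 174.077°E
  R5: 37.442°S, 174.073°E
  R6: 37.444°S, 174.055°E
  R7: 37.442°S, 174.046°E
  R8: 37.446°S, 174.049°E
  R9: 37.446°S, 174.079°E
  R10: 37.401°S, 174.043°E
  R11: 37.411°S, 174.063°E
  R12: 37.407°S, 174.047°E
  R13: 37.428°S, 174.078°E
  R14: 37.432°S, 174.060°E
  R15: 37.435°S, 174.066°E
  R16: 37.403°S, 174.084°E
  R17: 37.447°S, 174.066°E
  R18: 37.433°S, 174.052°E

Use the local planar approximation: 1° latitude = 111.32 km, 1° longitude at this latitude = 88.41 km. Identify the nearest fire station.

Distances from 37.418°S, 174.061°E:
R4: √((0.007·111.32)² + (0.016·88.41)²) = √(0.60721 + 2.00098) = 1.615 km
R5: √((-0.024·111.32)² + (0.012·88.41)²) = √(7.13787 + 1.12555) = 2.875 km
R6: √((-0.026·111.32)² + (-0.006·88.41)²) = √(8.37709 + 0.28139) = 2.943 km
R7: √((-0.024·111.32)² + (-0.015·88.41)²) = √(7.13787 + 1.75867) = 2.983 km
R8: √((-0.028·111.32)² + (-0.012·88.41)²) = √(9.71544 + 1.12555) = 3.293 km
R9: √((-0.028·111.32)² + (0.018·88.41)²) = √(9.71544 + 2.53249) = 3.500 km
R10: √((0.017·111.32)² + (-0.018·88.41)²) = √(3.58133 + 2.53249) = 2.473 km
R11: √((0.007·111.32)² + (0.002·88.41)²) = √(0.60721 + 0.03127) = 0.799 km
R12: √((0.011·111.32)² + (-0.014·88.41)²) = √(1.49945 + 1.53200) = 1.741 km
R13: √((-0.010·111.32)² + (0.017·88.41)²) = √(1.23921 + 2.25892) = 1.870 km
R14: √((-0.014·111.32)² + (-0.001·88.41)²) = √(2.42886 + 0.00782) = 1.561 km
R15: √((-0.017·111.32)² + (0.005·88.41)²) = √(3.58133 + 0.19541) = 1.943 km
R16: √((0.015·111.32)² + (0.023·88.41)²) = √(2.78823 + 4.13484) = 2.631 km
R17: √((-0.029·111.32)² + (0.005·88.41)²) = √(10.42179 + 0.19541) = 3.258 km
R18: √((-0.015·111.32)² + (-0.009·88.41)²) = √(2.78823 + 0.63312) = 1.850 km
Minimum: R11 at 0.799 km.

R11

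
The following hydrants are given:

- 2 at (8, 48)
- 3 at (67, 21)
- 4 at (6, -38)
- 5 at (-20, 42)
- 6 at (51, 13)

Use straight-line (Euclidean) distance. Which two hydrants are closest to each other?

Pairwise distances:
2–3: √((59)² + (-27)²) = √(3481.000 + 729.000) = 64.9
2–4: √((-2)² + (-86)²) = √(4.000 + 7396.000) = 86.0
2–5: √((-28)² + (-6)²) = √(784.000 + 36.000) = 28.6
2–6: √((43)² + (-35)²) = √(1849.000 + 1225.000) = 55.4
3–4: √((-61)² + (-59)²) = √(3721.000 + 3481.000) = 84.9
3–5: √((-87)² + (21)²) = √(7569.000 + 441.000) = 89.5
3–6: √((-16)² + (-8)²) = √(256.000 + 64.000) = 17.9
4–5: √((-26)² + (80)²) = √(676.000 + 6400.000) = 84.1
4–6: √((45)² + (51)²) = √(2025.000 + 2601.000) = 68.0
5–6: √((71)² + (-29)²) = √(5041.000 + 841.000) = 76.7
Closest pair: 3–6 at 17.9.

3 and 6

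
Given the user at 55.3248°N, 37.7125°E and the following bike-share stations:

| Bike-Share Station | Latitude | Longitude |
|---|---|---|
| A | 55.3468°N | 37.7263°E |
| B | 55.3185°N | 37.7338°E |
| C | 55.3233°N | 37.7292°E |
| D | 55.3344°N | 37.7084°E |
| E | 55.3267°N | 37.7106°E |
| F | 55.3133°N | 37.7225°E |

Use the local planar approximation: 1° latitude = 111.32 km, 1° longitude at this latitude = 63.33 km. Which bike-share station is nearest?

E

Distances from 55.3248°N, 37.7125°E:
A: 2.6003 km
B: 1.5203 km
C: 1.0707 km
D: 1.0998 km
E: 0.2433 km
F: 1.4283 km
Minimum: E at 0.2433 km.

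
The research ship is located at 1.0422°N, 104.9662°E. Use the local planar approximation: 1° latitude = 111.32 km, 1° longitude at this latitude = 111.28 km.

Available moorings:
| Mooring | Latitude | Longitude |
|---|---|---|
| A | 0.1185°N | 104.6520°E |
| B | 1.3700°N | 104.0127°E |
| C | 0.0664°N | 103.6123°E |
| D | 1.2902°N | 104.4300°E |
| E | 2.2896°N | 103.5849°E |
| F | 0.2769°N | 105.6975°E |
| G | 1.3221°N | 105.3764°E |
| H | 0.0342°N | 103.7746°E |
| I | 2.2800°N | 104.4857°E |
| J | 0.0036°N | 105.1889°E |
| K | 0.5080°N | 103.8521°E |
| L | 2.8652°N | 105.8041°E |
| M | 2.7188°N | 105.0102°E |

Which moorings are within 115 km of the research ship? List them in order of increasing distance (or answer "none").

G, D, A, B

Distances from 1.0422°N, 104.9662°E:
A: √((-0.9237·111.32)² + (-0.3142·111.28)²) = √(10573.244681 + 1222.493603) = 108.6082 km
B: √((0.3278·111.32)² + (-0.9535·111.28)²) = √(1331.570895 + 11258.372886) = 112.2049 km
C: √((-0.9758·111.32)² + (-1.3539·111.28)²) = √(11799.620042 + 22699.035833) = 185.7381 km
D: √((0.2480·111.32)² + (-0.5362·111.28)²) = √(762.166326 + 3560.310321) = 65.7455 km
E: √((1.2474·111.32)² + (-1.3813·111.28)²) = √(19282.257345 + 23627.091196) = 207.1457 km
F: √((-0.7653·111.32)² + (0.7313·111.28)²) = √(7257.880645 + 6622.552058) = 117.8152 km
G: √((0.2799·111.32)² + (0.4102·111.28)²) = √(970.850128 + 2083.653721) = 55.2676 km
H: √((-1.0080·111.32)² + (-1.1916·111.28)²) = √(12591.209776 + 17583.090971) = 173.7075 km
I: √((1.2378·111.32)² + (-0.4805·111.28)²) = √(18986.606603 + 2859.045178) = 147.8027 km
J: √((-1.0386·111.32)² + (0.2227·111.28)²) = √(13367.279590 + 614.150300) = 118.2431 km
K: √((-0.5342·111.32)² + (-1.1141·111.28)²) = √(3536.341216 + 15370.308431) = 137.5015 km
L: √((1.8230·111.32)² + (0.8379·111.28)²) = √(41183.166210 + 8693.979560) = 223.3319 km
M: √((1.6766·111.32)² + (0.0440·111.28)²) = √(34834.158128 + 23.973950) = 186.7033 km
Threshold 115 km: G (55.2676 km), D (65.7455 km), A (108.6082 km), B (112.2049 km) are within range.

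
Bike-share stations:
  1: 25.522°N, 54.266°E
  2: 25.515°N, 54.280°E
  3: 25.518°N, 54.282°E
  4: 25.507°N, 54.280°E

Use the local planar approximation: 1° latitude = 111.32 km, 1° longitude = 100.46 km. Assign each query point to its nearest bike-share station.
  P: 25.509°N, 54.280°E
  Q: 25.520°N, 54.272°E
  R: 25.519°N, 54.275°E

P at 25.509°N, 54.280°E:
  1: 2.018 km
  2: 0.668 km
  3: 1.022 km
  4: 0.223 km
  → nearest: 4 (0.223 km)
Q at 25.520°N, 54.272°E:
  1: 0.643 km
  2: 0.978 km
  3: 1.029 km
  4: 1.655 km
  → nearest: 1 (0.643 km)
R at 25.519°N, 54.275°E:
  1: 0.964 km
  2: 0.671 km
  3: 0.712 km
  4: 1.427 km
  → nearest: 2 (0.671 km)

P→4; Q→1; R→2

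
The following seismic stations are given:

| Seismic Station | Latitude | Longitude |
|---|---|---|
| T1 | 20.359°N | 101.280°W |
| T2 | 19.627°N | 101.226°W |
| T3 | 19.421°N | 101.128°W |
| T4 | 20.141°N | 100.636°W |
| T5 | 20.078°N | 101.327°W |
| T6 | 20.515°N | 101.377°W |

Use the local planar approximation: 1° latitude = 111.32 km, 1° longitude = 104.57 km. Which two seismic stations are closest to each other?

Pairwise distances:
T1–T2: 81.682 km
T1–T3: 105.621 km
T1–T4: 71.582 km
T1–T5: 31.665 km
T1–T6: 20.111 km
T2–T3: 25.118 km
T2–T4: 84.145 km
T2–T5: 51.304 km
T2–T6: 100.105 km
T3–T4: 95.242 km
T3–T5: 76.040 km
T3–T6: 124.536 km
T4–T5: 72.597 km
T4–T6: 87.963 km
T5–T6: 48.927 km
Closest pair: T1–T6 at 20.111 km.

T1 and T6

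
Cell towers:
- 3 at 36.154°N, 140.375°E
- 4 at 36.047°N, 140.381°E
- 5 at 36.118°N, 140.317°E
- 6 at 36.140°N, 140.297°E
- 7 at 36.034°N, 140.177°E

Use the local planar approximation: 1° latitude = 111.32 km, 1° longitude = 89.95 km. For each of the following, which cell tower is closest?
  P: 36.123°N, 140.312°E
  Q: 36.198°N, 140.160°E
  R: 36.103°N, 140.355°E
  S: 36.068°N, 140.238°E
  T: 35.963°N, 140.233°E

P→5; Q→6; R→5; S→7; T→7

P at 36.123°N, 140.312°E:
  3: √((0.031·111.32)² + (0.063·89.95)²) = √(11.90885 + 32.11319) = 6.635 km
  4: √((-0.076·111.32)² + (0.069·89.95)²) = √(71.57701 + 38.52126) = 10.493 km
  5: √((-0.005·111.32)² + (0.005·89.95)²) = √(0.30980 + 0.20228) = 0.716 km
  6: √((0.017·111.32)² + (-0.015·89.95)²) = √(3.58133 + 1.82048) = 2.324 km
  7: √((-0.089·111.32)² + (-0.135·89.95)²) = √(98.15816 + 147.45852) = 15.672 km
  → nearest: 5 (0.716 km)
Q at 36.198°N, 140.160°E:
  3: √((-0.044·111.32)² + (0.215·89.95)²) = √(23.99119 + 374.00659) = 19.950 km
  4: √((-0.151·111.32)² + (0.221·89.95)²) = √(282.55324 + 395.17265) = 26.033 km
  5: √((-0.080·111.32)² + (0.157·89.95)²) = √(79.30971 + 199.43512) = 16.696 km
  6: √((-0.058·111.32)² + (0.137·89.95)²) = √(41.68717 + 151.86003) = 13.912 km
  7: √((-0.164·111.32)² + (0.017·89.95)²) = √(333.29906 + 2.33830) = 18.320 km
  → nearest: 6 (13.912 km)
R at 36.103°N, 140.355°E:
  3: √((0.051·111.32)² + (0.020·89.95)²) = √(32.23196 + 3.23640) = 5.956 km
  4: √((-0.056·111.32)² + (0.026·89.95)²) = √(38.86176 + 5.46952) = 6.658 km
  5: √((0.015·111.32)² + (-0.038·89.95)²) = √(2.78823 + 11.68341) = 3.804 km
  6: √((0.037·111.32)² + (-0.058·89.95)²) = √(16.96484 + 27.21813) = 6.647 km
  7: √((-0.069·111.32)² + (-0.178·89.95)²) = √(58.99899 + 256.35532) = 17.758 km
  → nearest: 5 (3.804 km)
S at 36.068°N, 140.238°E:
  3: √((0.086·111.32)² + (0.137·89.95)²) = √(91.65229 + 151.86003) = 15.605 km
  4: √((-0.021·111.32)² + (0.143·89.95)²) = √(5.46493 + 165.45291) = 13.074 km
  5: √((0.050·111.32)² + (0.079·89.95)²) = √(30.98036 + 50.49595) = 9.026 km
  6: √((0.072·111.32)² + (0.059·89.95)²) = √(64.24087 + 28.16478) = 9.613 km
  7: √((-0.034·111.32)² + (-0.061·89.95)²) = √(14.32532 + 30.10662) = 6.666 km
  → nearest: 7 (6.666 km)
T at 35.963°N, 140.233°E:
  3: √((0.191·111.32)² + (0.142·89.95)²) = √(452.07775 + 163.14697) = 24.804 km
  4: √((0.084·111.32)² + (0.148·89.95)²) = √(87.43896 + 177.22532) = 16.269 km
  5: √((0.155·111.32)² + (0.084·89.95)²) = √(297.72122 + 57.09011) = 18.836 km
  6: √((0.177·111.32)² + (0.064·89.95)²) = √(388.23343 + 33.14075) = 20.527 km
  7: √((0.071·111.32)² + (-0.056·89.95)²) = √(62.46879 + 25.37338) = 9.372 km
  → nearest: 7 (9.372 km)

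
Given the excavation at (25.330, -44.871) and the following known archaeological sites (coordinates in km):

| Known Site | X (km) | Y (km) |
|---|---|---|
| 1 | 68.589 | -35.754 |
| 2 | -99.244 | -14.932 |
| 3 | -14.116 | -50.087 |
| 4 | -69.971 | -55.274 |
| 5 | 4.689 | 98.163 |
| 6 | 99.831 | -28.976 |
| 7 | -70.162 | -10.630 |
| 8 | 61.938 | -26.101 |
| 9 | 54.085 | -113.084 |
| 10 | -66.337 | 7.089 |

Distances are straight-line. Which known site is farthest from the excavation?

Distances from (25.330, -44.871):
1: √((43.259)² + (9.117)²) = √(1871.34108 + 83.11969) = 44.209 km
2: √((-124.574)² + (29.939)²) = √(15518.68148 + 896.34372) = 128.121 km
3: √((-39.446)² + (-5.216)²) = √(1555.98692 + 27.20666) = 39.789 km
4: √((-95.301)² + (-10.403)²) = √(9082.28060 + 108.22241) = 95.867 km
5: √((-20.641)² + (143.034)²) = √(426.05088 + 20458.72516) = 144.516 km
6: √((74.501)² + (15.895)²) = √(5550.39900 + 252.65103) = 76.178 km
7: √((-95.492)² + (34.241)²) = √(9118.72206 + 1172.44608) = 101.445 km
8: √((36.608)² + (18.770)²) = √(1340.14566 + 352.31290) = 41.140 km
9: √((28.755)² + (-68.213)²) = √(826.85003 + 4653.01337) = 74.026 km
10: √((-91.667)² + (51.960)²) = √(8402.83889 + 2699.84160) = 105.369 km
Maximum: 5 at 144.516 km.

5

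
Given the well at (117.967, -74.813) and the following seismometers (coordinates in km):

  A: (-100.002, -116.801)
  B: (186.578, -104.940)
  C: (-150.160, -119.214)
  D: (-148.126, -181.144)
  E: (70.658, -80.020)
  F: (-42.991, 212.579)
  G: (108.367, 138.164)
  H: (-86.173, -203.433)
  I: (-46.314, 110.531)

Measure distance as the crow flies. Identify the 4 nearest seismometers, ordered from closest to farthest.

Distances from (117.967, -74.813):
A: √((-217.969)² + (-41.988)²) = √(47510.48496 + 1762.99214) = 221.976 km
B: √((68.611)² + (-30.127)²) = √(4707.46932 + 907.63613) = 74.934 km
C: √((-268.127)² + (-44.401)²) = √(71892.08813 + 1971.44880) = 271.778 km
D: √((-266.093)² + (-106.331)²) = √(70805.48465 + 11306.28156) = 286.552 km
E: √((-47.309)² + (-5.207)²) = √(2238.14148 + 27.11285) = 47.595 km
F: √((-160.958)² + (287.392)²) = √(25907.47776 + 82594.16166) = 329.396 km
G: √((-9.600)² + (212.977)²) = √(92.16000 + 45359.20253) = 213.193 km
H: √((-204.140)² + (-128.620)²) = √(41673.13960 + 16543.10440) = 241.280 km
I: √((-164.281)² + (185.344)²) = √(26988.24696 + 34352.39834) = 247.670 km
Sorted: E (47.595 km) < B (74.934 km) < G (213.193 km) < A (221.976 km) < H (241.280 km) < I (247.670 km) < …

E, B, G, A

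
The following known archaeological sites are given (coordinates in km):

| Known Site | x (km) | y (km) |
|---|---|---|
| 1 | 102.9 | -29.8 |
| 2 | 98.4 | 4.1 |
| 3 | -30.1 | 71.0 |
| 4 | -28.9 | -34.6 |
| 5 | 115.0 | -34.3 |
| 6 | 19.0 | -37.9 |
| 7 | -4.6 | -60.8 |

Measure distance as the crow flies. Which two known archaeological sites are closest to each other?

Pairwise distances:
1–2: 34.2 km
1–3: 166.9 km
1–4: 131.9 km
1–5: 12.9 km
1–6: 84.3 km
1–7: 111.9 km
2–3: 144.9 km
2–4: 133.1 km
2–5: 41.8 km
2–6: 89.8 km
2–7: 121.7 km
3–4: 105.6 km
3–5: 179.3 km
3–6: 119.5 km
3–7: 134.2 km
4–5: 143.9 km
4–6: 48.0 km
4–7: 35.7 km
5–6: 96.1 km
5–7: 122.5 km
6–7: 32.9 km
Closest pair: 1–5 at 12.9 km.

1 and 5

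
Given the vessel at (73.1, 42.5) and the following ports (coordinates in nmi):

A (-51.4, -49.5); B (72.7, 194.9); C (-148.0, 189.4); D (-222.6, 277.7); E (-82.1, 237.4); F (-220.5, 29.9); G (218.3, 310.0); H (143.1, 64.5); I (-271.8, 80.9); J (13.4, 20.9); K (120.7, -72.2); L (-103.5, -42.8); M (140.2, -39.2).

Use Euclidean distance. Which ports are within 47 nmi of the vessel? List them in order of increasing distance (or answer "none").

none

Distances from (73.1, 42.5):
A: √((-124.5)² + (-92.0)²) = √(15500.250 + 8464.000) = 154.8 nmi
B: √((-0.4)² + (152.4)²) = √(0.160 + 23225.760) = 152.4 nmi
C: √((-221.1)² + (146.9)²) = √(48885.210 + 21579.610) = 265.5 nmi
D: √((-295.7)² + (235.2)²) = √(87438.490 + 55319.040) = 377.8 nmi
E: √((-155.2)² + (194.9)²) = √(24087.040 + 37986.010) = 249.1 nmi
F: √((-293.6)² + (-12.6)²) = √(86200.960 + 158.760) = 293.9 nmi
G: √((145.2)² + (267.5)²) = √(21083.040 + 71556.250) = 304.4 nmi
H: √((70.0)² + (22.0)²) = √(4900.000 + 484.000) = 73.4 nmi
I: √((-344.9)² + (38.4)²) = √(118956.010 + 1474.560) = 347.0 nmi
J: √((-59.7)² + (-21.6)²) = √(3564.090 + 466.560) = 63.5 nmi
K: √((47.6)² + (-114.7)²) = √(2265.760 + 13156.090) = 124.2 nmi
L: √((-176.6)² + (-85.3)²) = √(31187.560 + 7276.090) = 196.1 nmi
M: √((67.1)² + (-81.7)²) = √(4502.410 + 6674.890) = 105.7 nmi
Threshold 47 nmi: none within range.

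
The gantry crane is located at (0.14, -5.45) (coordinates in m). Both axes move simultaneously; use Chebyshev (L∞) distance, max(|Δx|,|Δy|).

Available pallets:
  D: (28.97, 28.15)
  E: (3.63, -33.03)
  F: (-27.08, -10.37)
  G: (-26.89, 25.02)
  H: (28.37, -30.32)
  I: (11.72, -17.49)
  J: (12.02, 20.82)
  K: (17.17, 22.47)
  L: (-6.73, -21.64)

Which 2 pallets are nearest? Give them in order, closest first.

I, L

Distances from (0.14, -5.45):
D: 33.60 m
E: 27.58 m
F: 27.22 m
G: 30.47 m
H: 28.23 m
I: 12.04 m
J: 26.27 m
K: 27.92 m
L: 16.19 m
Sorted: I (12.04 m) < L (16.19 m) < J (26.27 m) < F (27.22 m) < …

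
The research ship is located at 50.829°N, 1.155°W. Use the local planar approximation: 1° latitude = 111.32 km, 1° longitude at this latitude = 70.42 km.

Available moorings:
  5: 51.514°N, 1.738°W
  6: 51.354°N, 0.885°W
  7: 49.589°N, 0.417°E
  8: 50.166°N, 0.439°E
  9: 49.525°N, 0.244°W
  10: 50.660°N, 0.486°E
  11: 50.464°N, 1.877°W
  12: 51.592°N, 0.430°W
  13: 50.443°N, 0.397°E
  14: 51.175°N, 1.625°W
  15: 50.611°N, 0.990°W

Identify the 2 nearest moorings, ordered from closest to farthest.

15, 14

Distances from 50.829°N, 1.155°W:
5: 86.604 km
6: 61.458 km
7: 176.943 km
8: 134.340 km
9: 158.705 km
10: 117.081 km
11: 65.084 km
12: 99.100 km
13: 117.435 km
14: 50.784 km
15: 26.906 km
Sorted: 15 (26.906 km) < 14 (50.784 km) < 6 (61.458 km) < 11 (65.084 km) < …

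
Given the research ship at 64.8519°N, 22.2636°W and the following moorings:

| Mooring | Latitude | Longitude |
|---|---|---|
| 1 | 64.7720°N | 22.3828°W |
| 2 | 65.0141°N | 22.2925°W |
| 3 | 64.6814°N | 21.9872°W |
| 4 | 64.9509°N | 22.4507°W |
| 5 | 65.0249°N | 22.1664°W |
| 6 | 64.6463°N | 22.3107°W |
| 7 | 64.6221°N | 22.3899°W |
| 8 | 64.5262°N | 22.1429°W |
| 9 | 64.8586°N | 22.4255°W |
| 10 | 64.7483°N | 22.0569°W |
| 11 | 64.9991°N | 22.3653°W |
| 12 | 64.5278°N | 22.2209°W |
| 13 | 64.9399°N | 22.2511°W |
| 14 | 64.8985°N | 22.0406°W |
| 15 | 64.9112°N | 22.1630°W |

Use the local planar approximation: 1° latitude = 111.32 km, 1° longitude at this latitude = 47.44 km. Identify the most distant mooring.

8

Distances from 64.8519°N, 22.2636°W:
1: 10.5399 km
2: 18.1081 km
3: 23.0690 km
4: 14.1506 km
5: 19.8027 km
6: 22.9962 km
7: 26.2737 km
8: 36.7063 km
9: 7.7167 km
10: 15.1380 km
11: 17.0818 km
12: 36.1356 km
13: 9.8141 km
14: 11.7825 km
15: 8.1458 km
Maximum: 8 at 36.7063 km.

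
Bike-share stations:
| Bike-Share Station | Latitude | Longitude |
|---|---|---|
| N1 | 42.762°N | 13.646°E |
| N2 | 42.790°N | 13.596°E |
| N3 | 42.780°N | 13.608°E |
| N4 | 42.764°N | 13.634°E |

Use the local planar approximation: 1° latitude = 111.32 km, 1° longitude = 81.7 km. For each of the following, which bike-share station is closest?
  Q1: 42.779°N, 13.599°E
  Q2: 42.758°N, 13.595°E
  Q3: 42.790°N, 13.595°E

Q1 at 42.779°N, 13.599°E:
  N1: 4.281 km
  N2: 1.249 km
  N3: 0.744 km
  N4: 3.311 km
  → nearest: N3 (0.744 km)
Q2 at 42.758°N, 13.595°E:
  N1: 4.190 km
  N2: 3.563 km
  N3: 2.669 km
  N4: 3.256 km
  → nearest: N3 (2.669 km)
Q3 at 42.790°N, 13.595°E:
  N1: 5.204 km
  N2: 0.082 km
  N3: 1.539 km
  N4: 4.305 km
  → nearest: N2 (0.082 km)

Q1→N3; Q2→N3; Q3→N2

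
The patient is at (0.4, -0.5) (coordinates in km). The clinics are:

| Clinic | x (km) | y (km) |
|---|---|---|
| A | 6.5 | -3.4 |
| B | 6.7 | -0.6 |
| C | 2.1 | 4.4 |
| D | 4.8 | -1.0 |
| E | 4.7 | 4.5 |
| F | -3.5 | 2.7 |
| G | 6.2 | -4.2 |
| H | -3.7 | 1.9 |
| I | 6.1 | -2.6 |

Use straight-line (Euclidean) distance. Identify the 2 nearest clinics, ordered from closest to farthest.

Distances from (0.4, -0.5):
A: 6.8 km
B: 6.3 km
C: 5.2 km
D: 4.4 km
E: 6.6 km
F: 5.0 km
G: 6.9 km
H: 4.8 km
I: 6.1 km
Sorted: D (4.4 km) < H (4.8 km) < F (5.0 km) < C (5.2 km) < …

D, H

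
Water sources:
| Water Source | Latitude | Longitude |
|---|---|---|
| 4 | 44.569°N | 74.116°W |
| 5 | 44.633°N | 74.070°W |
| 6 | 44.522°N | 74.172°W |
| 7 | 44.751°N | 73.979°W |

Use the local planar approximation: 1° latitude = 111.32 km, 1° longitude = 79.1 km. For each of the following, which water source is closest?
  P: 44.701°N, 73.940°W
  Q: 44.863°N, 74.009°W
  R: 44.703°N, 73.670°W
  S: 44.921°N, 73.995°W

P at 44.701°N, 73.940°W:
  4: √((-0.132·111.32)² + (-0.176·79.1)²) = √(215.92069 + 193.81095) = 20.242 km
  5: √((-0.068·111.32)² + (-0.130·79.1)²) = √(57.30127 + 105.74009) = 12.769 km
  6: √((-0.179·111.32)² + (-0.232·79.1)²) = √(397.05663 + 336.76654) = 27.089 km
  7: √((0.050·111.32)² + (-0.039·79.1)²) = √(30.98036 + 9.51661) = 6.364 km
  → nearest: 7 (6.364 km)
Q at 44.863°N, 74.009°W:
  4: √((-0.294·111.32)² + (-0.107·79.1)²) = √(1071.12722 + 71.63422) = 33.805 km
  5: √((-0.230·111.32)² + (-0.061·79.1)²) = √(655.54433 + 23.28159) = 26.054 km
  6: √((-0.341·111.32)² + (-0.163·79.1)²) = √(1440.97071 + 166.23718) = 40.090 km
  7: √((-0.112·111.32)² + (0.030·79.1)²) = √(155.44703 + 5.63113) = 12.692 km
  → nearest: 7 (12.692 km)
R at 44.703°N, 73.670°W:
  4: √((-0.134·111.32)² + (-0.446·79.1)²) = √(222.51331 + 1244.57962) = 38.303 km
  5: √((-0.070·111.32)² + (-0.400·79.1)²) = √(60.72150 + 1001.08960) = 32.585 km
  6: √((-0.181·111.32)² + (-0.502·79.1)²) = √(405.97898 + 1576.74115) = 44.528 km
  7: √((0.048·111.32)² + (-0.309·79.1)²) = √(28.55150 + 597.40648) = 25.019 km
  → nearest: 7 (25.019 km)
S at 44.921°N, 73.995°W:
  4: √((-0.352·111.32)² + (-0.121·79.1)²) = √(1535.43601 + 91.60596) = 40.337 km
  5: √((-0.288·111.32)² + (-0.075·79.1)²) = √(1027.85386 + 35.19456) = 32.604 km
  6: √((-0.399·111.32)² + (-0.177·79.1)²) = √(1972.84146 + 196.01960) = 46.571 km
  7: √((-0.170·111.32)² + (0.016·79.1)²) = √(358.13292 + 1.60174) = 18.967 km
  → nearest: 7 (18.967 km)

P→7; Q→7; R→7; S→7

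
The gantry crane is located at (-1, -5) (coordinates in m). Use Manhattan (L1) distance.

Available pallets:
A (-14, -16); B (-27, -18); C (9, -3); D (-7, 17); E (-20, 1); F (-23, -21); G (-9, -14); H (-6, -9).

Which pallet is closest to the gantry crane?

Distances from (-1, -5):
A: |-13| + |-11| = 13 + 11 = 24 m
B: |-26| + |-13| = 26 + 13 = 39 m
C: |10| + |2| = 10 + 2 = 12 m
D: |-6| + |22| = 6 + 22 = 28 m
E: |-19| + |6| = 19 + 6 = 25 m
F: |-22| + |-16| = 22 + 16 = 38 m
G: |-8| + |-9| = 8 + 9 = 17 m
H: |-5| + |-4| = 5 + 4 = 9 m
Minimum: H at 9 m.

H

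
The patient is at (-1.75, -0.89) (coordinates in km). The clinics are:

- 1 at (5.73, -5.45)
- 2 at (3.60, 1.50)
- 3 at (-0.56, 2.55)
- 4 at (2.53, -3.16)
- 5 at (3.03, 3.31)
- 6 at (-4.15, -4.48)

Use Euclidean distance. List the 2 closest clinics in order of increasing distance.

Distances from (-1.75, -0.89):
1: √((7.48)² + (-4.56)²) = √(55.9504 + 20.7936) = 8.76 km
2: √((5.35)² + (2.39)²) = √(28.6225 + 5.7121) = 5.86 km
3: √((1.19)² + (3.44)²) = √(1.4161 + 11.8336) = 3.64 km
4: √((4.28)² + (-2.27)²) = √(18.3184 + 5.1529) = 4.84 km
5: √((4.78)² + (4.20)²) = √(22.8484 + 17.6400) = 6.36 km
6: √((-2.40)² + (-3.59)²) = √(5.7600 + 12.8881) = 4.32 km
Sorted: 3 (3.64 km) < 6 (4.32 km) < 4 (4.84 km) < 2 (5.86 km) < …

3, 6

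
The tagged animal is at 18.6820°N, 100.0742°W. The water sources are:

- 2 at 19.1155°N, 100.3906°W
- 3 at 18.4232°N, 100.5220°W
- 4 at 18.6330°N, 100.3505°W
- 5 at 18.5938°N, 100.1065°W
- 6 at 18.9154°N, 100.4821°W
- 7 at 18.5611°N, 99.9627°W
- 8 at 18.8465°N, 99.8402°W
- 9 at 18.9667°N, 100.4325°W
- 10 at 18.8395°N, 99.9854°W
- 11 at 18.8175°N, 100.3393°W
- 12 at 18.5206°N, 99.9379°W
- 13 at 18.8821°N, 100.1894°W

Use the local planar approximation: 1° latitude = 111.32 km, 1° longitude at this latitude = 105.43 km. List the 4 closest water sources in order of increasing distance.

Distances from 18.6820°N, 100.0742°W:
2: 58.6645 km
3: 55.3075 km
4: 29.6366 km
5: 10.3922 km
6: 50.2443 km
7: 17.8696 km
8: 30.7242 km
9: 49.3095 km
10: 19.8759 km
11: 31.7600 km
12: 23.0068 km
13: 25.3712 km
Sorted: 5 (10.3922 km) < 7 (17.8696 km) < 10 (19.8759 km) < 12 (23.0068 km) < 13 (25.3712 km) < 4 (29.6366 km) < …

5, 7, 10, 12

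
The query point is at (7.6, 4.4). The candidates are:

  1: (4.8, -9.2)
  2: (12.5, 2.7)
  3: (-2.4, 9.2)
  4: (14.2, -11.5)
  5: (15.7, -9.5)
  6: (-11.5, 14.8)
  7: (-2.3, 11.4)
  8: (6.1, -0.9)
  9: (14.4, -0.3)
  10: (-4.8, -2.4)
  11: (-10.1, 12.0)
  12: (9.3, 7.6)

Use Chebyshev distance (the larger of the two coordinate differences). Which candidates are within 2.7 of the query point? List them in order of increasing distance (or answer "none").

Distances from (7.6, 4.4):
1: max(|-2.8|, |-13.6|) = 13.6
2: max(|4.9|, |-1.7|) = 4.9
3: max(|-10.0|, |4.8|) = 10.0
4: max(|6.6|, |-15.9|) = 15.9
5: max(|8.1|, |-13.9|) = 13.9
6: max(|-19.1|, |10.4|) = 19.1
7: max(|-9.9|, |7.0|) = 9.9
8: max(|-1.5|, |-5.3|) = 5.3
9: max(|6.8|, |-4.7|) = 6.8
10: max(|-12.4|, |-6.8|) = 12.4
11: max(|-17.7|, |7.6|) = 17.7
12: max(|1.7|, |3.2|) = 3.2
Threshold 2.7: none within range.

none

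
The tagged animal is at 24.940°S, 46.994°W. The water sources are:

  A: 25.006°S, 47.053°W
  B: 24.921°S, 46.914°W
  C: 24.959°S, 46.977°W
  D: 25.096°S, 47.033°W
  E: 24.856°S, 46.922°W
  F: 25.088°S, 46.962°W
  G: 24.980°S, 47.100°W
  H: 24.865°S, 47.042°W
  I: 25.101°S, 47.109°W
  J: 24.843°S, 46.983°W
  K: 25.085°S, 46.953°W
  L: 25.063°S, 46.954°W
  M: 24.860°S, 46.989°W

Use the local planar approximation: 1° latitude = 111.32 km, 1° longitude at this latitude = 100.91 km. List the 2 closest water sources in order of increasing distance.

C, B

Distances from 24.940°S, 46.994°W:
A: √((-0.066·111.32)² + (-0.059·100.91)²) = √(53.98017 + 35.44642) = 9.457 km
B: √((0.019·111.32)² + (0.080·100.91)²) = √(4.47356 + 65.17010) = 8.345 km
C: √((-0.019·111.32)² + (0.017·100.91)²) = √(4.47356 + 2.94284) = 2.723 km
D: √((-0.156·111.32)² + (-0.039·100.91)²) = √(301.57518 + 15.48808) = 17.806 km
E: √((0.084·111.32)² + (0.072·100.91)²) = √(87.43896 + 52.78778) = 11.842 km
F: √((-0.148·111.32)² + (0.032·100.91)²) = √(271.43749 + 10.42722) = 16.789 km
G: √((-0.040·111.32)² + (-0.106·100.91)²) = √(19.82743 + 114.41426) = 11.586 km
H: √((0.075·111.32)² + (-0.048·100.91)²) = √(69.70580 + 23.46124) = 9.652 km
I: √((-0.161·111.32)² + (-0.115·100.91)²) = √(321.21672 + 134.66790) = 21.351 km
J: √((0.097·111.32)² + (0.011·100.91)²) = √(116.59767 + 1.23212) = 10.855 km
K: √((-0.145·111.32)² + (0.041·100.91)²) = √(260.54479 + 17.11733) = 16.663 km
L: √((-0.123·111.32)² + (0.040·100.91)²) = √(187.48072 + 16.29252) = 14.275 km
M: √((0.080·111.32)² + (0.005·100.91)²) = √(79.30971 + 0.25457) = 8.920 km
Sorted: C (2.723 km) < B (8.345 km) < M (8.920 km) < A (9.457 km) < …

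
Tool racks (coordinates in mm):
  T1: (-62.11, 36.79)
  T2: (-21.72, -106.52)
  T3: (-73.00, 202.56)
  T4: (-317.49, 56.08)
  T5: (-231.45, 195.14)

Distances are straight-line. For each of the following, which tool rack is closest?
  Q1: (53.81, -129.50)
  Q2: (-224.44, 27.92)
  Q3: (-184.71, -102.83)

Q1→T2; Q2→T4; Q3→T2

Q1 at (53.81, -129.50):
  T1: √((-115.92)² + (166.29)²) = √(13437.4464 + 27652.3641) = 202.71 mm
  T2: √((-75.53)² + (22.98)²) = √(5704.7809 + 528.0804) = 78.95 mm
  T3: √((-126.81)² + (332.06)²) = √(16080.7761 + 110263.8436) = 355.45 mm
  T4: √((-371.30)² + (185.58)²) = √(137863.6900 + 34439.9364) = 415.09 mm
  T5: √((-285.26)² + (324.64)²) = √(81373.2676 + 105391.1296) = 432.16 mm
  → nearest: T2 (78.95 mm)
Q2 at (-224.44, 27.92):
  T1: √((162.33)² + (8.87)²) = √(26351.0289 + 78.6769) = 162.57 mm
  T2: √((202.72)² + (-134.44)²) = √(41095.3984 + 18074.1136) = 243.25 mm
  T3: √((151.44)² + (174.64)²) = √(22934.0736 + 30499.1296) = 231.16 mm
  T4: √((-93.05)² + (28.16)²) = √(8658.3025 + 792.9856) = 97.22 mm
  T5: √((-7.01)² + (167.22)²) = √(49.1401 + 27962.5284) = 167.37 mm
  → nearest: T4 (97.22 mm)
Q3 at (-184.71, -102.83):
  T1: √((122.60)² + (139.62)²) = √(15030.7600 + 19493.7444) = 185.81 mm
  T2: √((162.99)² + (-3.69)²) = √(26565.7401 + 13.6161) = 163.03 mm
  T3: √((111.71)² + (305.39)²) = √(12479.1241 + 93263.0521) = 325.18 mm
  T4: √((-132.78)² + (158.91)²) = √(17630.5284 + 25252.3881) = 207.08 mm
  T5: √((-46.74)² + (297.97)²) = √(2184.6276 + 88786.1209) = 301.61 mm
  → nearest: T2 (163.03 mm)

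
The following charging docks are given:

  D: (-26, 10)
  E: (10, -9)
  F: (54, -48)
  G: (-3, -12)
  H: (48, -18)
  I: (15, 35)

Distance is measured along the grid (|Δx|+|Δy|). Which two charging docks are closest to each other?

Pairwise distances:
D–E: |36| + |-19| = 36 + 19 = 55
D–F: |80| + |-58| = 80 + 58 = 138
D–G: |23| + |-22| = 23 + 22 = 45
D–H: |74| + |-28| = 74 + 28 = 102
D–I: |41| + |25| = 41 + 25 = 66
E–F: |44| + |-39| = 44 + 39 = 83
E–G: |-13| + |-3| = 13 + 3 = 16
E–H: |38| + |-9| = 38 + 9 = 47
E–I: |5| + |44| = 5 + 44 = 49
F–G: |-57| + |36| = 57 + 36 = 93
F–H: |-6| + |30| = 6 + 30 = 36
F–I: |-39| + |83| = 39 + 83 = 122
G–H: |51| + |-6| = 51 + 6 = 57
G–I: |18| + |47| = 18 + 47 = 65
H–I: |-33| + |53| = 33 + 53 = 86
Closest pair: E–G at 16.

E and G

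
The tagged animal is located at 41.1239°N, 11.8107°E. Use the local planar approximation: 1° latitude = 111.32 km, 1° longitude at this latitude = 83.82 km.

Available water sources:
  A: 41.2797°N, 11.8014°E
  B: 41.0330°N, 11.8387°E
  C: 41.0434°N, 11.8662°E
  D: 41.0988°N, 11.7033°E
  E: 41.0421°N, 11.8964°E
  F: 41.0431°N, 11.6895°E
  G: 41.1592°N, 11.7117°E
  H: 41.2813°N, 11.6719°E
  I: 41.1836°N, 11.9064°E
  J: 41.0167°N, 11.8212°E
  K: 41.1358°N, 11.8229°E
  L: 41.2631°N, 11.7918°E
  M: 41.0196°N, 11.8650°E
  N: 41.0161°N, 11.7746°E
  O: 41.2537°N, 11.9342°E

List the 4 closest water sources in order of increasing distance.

K, G, D, C

Distances from 41.1239°N, 11.8107°E:
A: √((0.1558·111.32)² + (-0.0093·83.82)²) = √(300.802403 + 0.607661) = 17.3612 km
B: √((-0.0909·111.32)² + (0.0280·83.82)²) = √(102.393918 + 5.508221) = 10.3876 km
C: √((-0.0805·111.32)² + (0.0555·83.82)²) = √(80.304181 + 21.641197) = 10.0968 km
D: √((-0.0251·111.32)² + (-0.1074·83.82)²) = √(7.807174 + 81.040829) = 9.4259 km
E: √((-0.0818·111.32)² + (0.0857·83.82)²) = √(82.918799 + 51.600862) = 11.5983 km
F: √((-0.0808·111.32)² + (-0.1212·83.82)²) = √(80.903837 + 103.204956) = 13.5687 km
G: √((0.0353·111.32)² + (-0.0990·83.82)²) = √(15.441725 + 68.859791) = 9.1816 km
H: √((0.1574·111.32)² + (-0.1388·83.82)²) = √(307.012354 + 135.354982) = 21.0325 km
I: √((0.0597·111.32)² + (0.0957·83.82)²) = √(44.166711 + 64.345649) = 10.4169 km
J: √((-0.1072·111.32)² + (0.0105·83.82)²) = √(142.408518 + 0.774594) = 11.9659 km
K: √((0.0119·111.32)² + (0.0122·83.82)²) = √(1.754851 + 1.045719) = 1.6735 km
L: √((0.1392·111.32)² + (-0.0189·83.82)²) = √(240.118082 + 2.509683) = 15.5765 km
M: √((-0.1043·111.32)² + (0.0543·83.82)²) = √(134.807797 + 20.715479) = 12.4709 km
N: √((-0.1078·111.32)² + (-0.0361·83.82)²) = √(144.007104 + 9.156083) = 12.3759 km
O: √((0.1298·111.32)² + (0.1235·83.82)²) = √(208.783311 + 107.159142) = 17.7748 km
Sorted: K (1.6735 km) < G (9.1816 km) < D (9.4259 km) < C (10.0968 km) < B (10.3876 km) < I (10.4169 km) < …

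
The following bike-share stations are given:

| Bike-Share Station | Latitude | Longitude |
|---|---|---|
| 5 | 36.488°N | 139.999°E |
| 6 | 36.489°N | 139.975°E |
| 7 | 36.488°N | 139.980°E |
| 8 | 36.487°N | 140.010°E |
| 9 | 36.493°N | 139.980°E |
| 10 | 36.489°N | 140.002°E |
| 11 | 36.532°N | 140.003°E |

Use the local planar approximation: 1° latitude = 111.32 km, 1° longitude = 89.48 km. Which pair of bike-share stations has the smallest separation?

Pairwise distances:
5–6: √((0.001·111.32)² + (-0.024·89.48)²) = √(0.01239 + 4.61184) = 2.150 km
5–7: √((0.000·111.32)² + (-0.019·89.48)²) = √(0.00000 + 2.89041) = 1.700 km
5–8: √((-0.001·111.32)² + (0.011·89.48)²) = √(0.01239 + 0.96881) = 0.991 km
5–9: √((0.005·111.32)² + (-0.019·89.48)²) = √(0.30980 + 2.89041) = 1.789 km
5–10: √((0.001·111.32)² + (0.003·89.48)²) = √(0.01239 + 0.07206) = 0.291 km
5–11: √((0.044·111.32)² + (0.004·89.48)²) = √(23.99119 + 0.12811) = 4.911 km
6–7: √((-0.001·111.32)² + (0.005·89.48)²) = √(0.01239 + 0.20017) = 0.461 km
6–8: √((-0.002·111.32)² + (0.035·89.48)²) = √(0.04957 + 9.80817) = 3.140 km
6–9: √((0.004·111.32)² + (0.005·89.48)²) = √(0.19827 + 0.20017) = 0.631 km
6–10: √((0.000·111.32)² + (0.027·89.48)²) = √(0.00000 + 5.83686) = 2.416 km
6–11: √((0.043·111.32)² + (0.028·89.48)²) = √(22.91307 + 6.27723) = 5.403 km
7–8: √((-0.001·111.32)² + (0.030·89.48)²) = √(0.01239 + 7.20600) = 2.687 km
7–9: √((0.005·111.32)² + (0.000·89.48)²) = √(0.30980 + 0.00000) = 0.557 km
7–10: √((0.001·111.32)² + (0.022·89.48)²) = √(0.01239 + 3.87523) = 1.972 km
7–11: √((0.044·111.32)² + (0.023·89.48)²) = √(23.99119 + 4.23553) = 5.313 km
8–9: √((0.006·111.32)² + (-0.030·89.48)²) = √(0.44612 + 7.20600) = 2.766 km
8–10: √((0.002·111.32)² + (-0.008·89.48)²) = √(0.04957 + 0.51243) = 0.750 km
8–11: √((0.045·111.32)² + (-0.007·89.48)²) = √(25.09409 + 0.39233) = 5.048 km
9–10: √((-0.004·111.32)² + (0.022·89.48)²) = √(0.19827 + 3.87523) = 2.018 km
9–11: √((0.039·111.32)² + (0.023·89.48)²) = √(18.84845 + 4.23553) = 4.805 km
10–11: √((0.043·111.32)² + (0.001·89.48)²) = √(22.91307 + 0.00801) = 4.788 km
Closest pair: 5–10 at 0.291 km.

5 and 10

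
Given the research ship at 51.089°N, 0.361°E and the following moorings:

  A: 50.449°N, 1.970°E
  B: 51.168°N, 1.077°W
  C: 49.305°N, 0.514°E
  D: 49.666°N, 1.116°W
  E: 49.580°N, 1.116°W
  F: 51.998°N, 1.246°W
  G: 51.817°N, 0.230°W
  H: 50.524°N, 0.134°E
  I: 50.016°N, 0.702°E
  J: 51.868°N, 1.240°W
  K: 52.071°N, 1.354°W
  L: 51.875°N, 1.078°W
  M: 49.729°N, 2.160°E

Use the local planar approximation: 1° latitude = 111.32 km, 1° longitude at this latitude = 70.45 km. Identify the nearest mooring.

Distances from 51.089°N, 0.361°E:
A: √((-0.640·111.32)² + (1.609·70.45)²) = √(5075.82153 + 12849.14065) = 133.884 km
B: √((0.079·111.32)² + (-1.438·70.45)²) = √(77.33936 + 10263.12851) = 101.688 km
C: √((-1.784·111.32)² + (0.153·70.45)²) = √(39439.92636 + 116.18361) = 198.887 km
D: √((-1.423·111.32)² + (-1.477·70.45)²) = √(25093.20852 + 10827.37019) = 189.527 km
E: √((-1.509·111.32)² + (-1.477·70.45)²) = √(28217.91201 + 10827.37019) = 197.599 km
F: √((0.909·111.32)² + (-1.607·70.45)²) = √(10239.39181 + 12817.21733) = 151.844 km
G: √((0.728·111.32)² + (-0.591·70.45)²) = √(6567.63720 + 1733.55233) = 91.111 km
H: √((-0.565·111.32)² + (-0.227·70.45)²) = √(3955.88166 + 255.74886) = 64.897 km
I: √((-1.073·111.32)² + (0.341·70.45)²) = √(14267.43292 + 577.12615) = 121.838 km
J: √((0.779·111.32)² + (-1.601·70.45)²) = √(7520.06009 + 12721.68561) = 142.273 km
K: √((0.982·111.32)² + (-1.715·70.45)²) = √(11950.04033 + 14597.89527) = 162.935 km
L: √((0.786·111.32)² + (-1.439·70.45)²) = √(7655.81601 + 10277.40764) = 133.915 km
M: √((-1.360·111.32)² + (1.799·70.45)²) = √(22920.50658 + 16062.91353) = 197.442 km
Minimum: H at 64.897 km.

H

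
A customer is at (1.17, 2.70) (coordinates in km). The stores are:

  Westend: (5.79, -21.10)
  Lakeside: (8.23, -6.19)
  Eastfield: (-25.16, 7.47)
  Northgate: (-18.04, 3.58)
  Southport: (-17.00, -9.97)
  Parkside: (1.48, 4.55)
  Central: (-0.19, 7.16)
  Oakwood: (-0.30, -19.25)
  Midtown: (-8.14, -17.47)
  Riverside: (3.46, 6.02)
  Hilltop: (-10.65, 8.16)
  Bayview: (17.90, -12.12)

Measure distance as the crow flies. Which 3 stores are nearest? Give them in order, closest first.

Parkside, Riverside, Central

Distances from (1.17, 2.70):
Westend: √((4.62)² + (-23.80)²) = √(21.3444 + 566.4400) = 24.24 km
Lakeside: √((7.06)² + (-8.89)²) = √(49.8436 + 79.0321) = 11.35 km
Eastfield: √((-26.33)² + (4.77)²) = √(693.2689 + 22.7529) = 26.76 km
Northgate: √((-19.21)² + (0.88)²) = √(369.0241 + 0.7744) = 19.23 km
Southport: √((-18.17)² + (-12.67)²) = √(330.1489 + 160.5289) = 22.15 km
Parkside: √((0.31)² + (1.85)²) = √(0.0961 + 3.4225) = 1.88 km
Central: √((-1.36)² + (4.46)²) = √(1.8496 + 19.8916) = 4.66 km
Oakwood: √((-1.47)² + (-21.95)²) = √(2.1609 + 481.8025) = 22.00 km
Midtown: √((-9.31)² + (-20.17)²) = √(86.6761 + 406.8289) = 22.21 km
Riverside: √((2.29)² + (3.32)²) = √(5.2441 + 11.0224) = 4.03 km
Hilltop: √((-11.82)² + (5.46)²) = √(139.7124 + 29.8116) = 13.02 km
Bayview: √((16.73)² + (-14.82)²) = √(279.8929 + 219.6324) = 22.35 km
Sorted: Parkside (1.88 km) < Riverside (4.03 km) < Central (4.66 km) < Lakeside (11.35 km) < Hilltop (13.02 km) < …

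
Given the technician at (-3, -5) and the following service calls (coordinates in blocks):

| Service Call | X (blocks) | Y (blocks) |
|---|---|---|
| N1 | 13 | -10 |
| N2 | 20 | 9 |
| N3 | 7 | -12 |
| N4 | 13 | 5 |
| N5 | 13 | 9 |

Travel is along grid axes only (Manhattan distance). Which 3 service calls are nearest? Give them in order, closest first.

N3, N1, N4

Distances from (-3, -5):
N1: 21 blocks
N2: 37 blocks
N3: 17 blocks
N4: 26 blocks
N5: 30 blocks
Sorted: N3 (17 blocks) < N1 (21 blocks) < N4 (26 blocks) < N5 (30 blocks) < N2 (37 blocks)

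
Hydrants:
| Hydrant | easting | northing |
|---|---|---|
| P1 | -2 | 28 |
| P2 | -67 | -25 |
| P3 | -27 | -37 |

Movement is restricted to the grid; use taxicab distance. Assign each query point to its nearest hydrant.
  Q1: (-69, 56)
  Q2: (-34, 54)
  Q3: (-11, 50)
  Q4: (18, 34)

Q1→P2; Q2→P1; Q3→P1; Q4→P1

Q1 at (-69, 56):
  P1: 95
  P2: 83
  P3: 135
  → nearest: P2 (83)
Q2 at (-34, 54):
  P1: 58
  P2: 112
  P3: 98
  → nearest: P1 (58)
Q3 at (-11, 50):
  P1: 31
  P2: 131
  P3: 103
  → nearest: P1 (31)
Q4 at (18, 34):
  P1: 26
  P2: 144
  P3: 116
  → nearest: P1 (26)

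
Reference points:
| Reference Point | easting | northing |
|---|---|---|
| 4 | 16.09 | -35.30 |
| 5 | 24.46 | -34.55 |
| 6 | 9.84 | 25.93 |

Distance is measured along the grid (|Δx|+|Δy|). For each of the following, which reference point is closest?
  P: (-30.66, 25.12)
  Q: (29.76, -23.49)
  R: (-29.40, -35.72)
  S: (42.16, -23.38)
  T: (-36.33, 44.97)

P at (-30.66, 25.12):
  4: 107.17
  5: 114.79
  6: 41.31
  → nearest: 6 (41.31)
Q at (29.76, -23.49):
  4: 25.48
  5: 16.36
  6: 69.34
  → nearest: 5 (16.36)
R at (-29.40, -35.72):
  4: 45.91
  5: 55.03
  6: 100.89
  → nearest: 4 (45.91)
S at (42.16, -23.38):
  4: 37.99
  5: 28.87
  6: 81.63
  → nearest: 5 (28.87)
T at (-36.33, 44.97):
  4: 132.69
  5: 140.31
  6: 65.21
  → nearest: 6 (65.21)

P→6; Q→5; R→4; S→5; T→6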